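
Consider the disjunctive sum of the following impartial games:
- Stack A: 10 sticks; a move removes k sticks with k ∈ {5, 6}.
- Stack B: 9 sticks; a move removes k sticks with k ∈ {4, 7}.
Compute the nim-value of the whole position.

Build the Grundy sequence for stack A with g(k) = mex{g(k−s) : s ∈ {5, 6}, s ≤ k}:
g(0) = mex{} = 0
g(1) = mex{} = 0
g(2) = mex{} = 0
g(3) = mex{} = 0
g(4) = mex{} = 0
g(5) = mex{0} = 1
g(6) = mex{0} = 1
g(7) = mex{0} = 1
g(8) = mex{0} = 1
g(9) = mex{0} = 1
g(10) = mex{0,1} = 2
So g(10) = 2.
For stack B, compute g(0), g(1), … with moves {4, 7}:
k:     0  1  2  3  4  5  6  7  8  9
g(k):  0  0  0  0  1  1  1  1  2  2
So g(9) = 2.
The value of a disjunctive sum is the nim-sum of the parts.
Combined value = 2 XOR 2 = 0.

0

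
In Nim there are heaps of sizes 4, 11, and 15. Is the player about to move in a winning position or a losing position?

Losing position

Bitwise XOR of the heap sizes:
  0100  (4)
  1011  (11)
  1111  (15)
  ----
  0000  (0)
The nim-sum is 0, so this is a P-position: the player to move is in a losing position under optimal play.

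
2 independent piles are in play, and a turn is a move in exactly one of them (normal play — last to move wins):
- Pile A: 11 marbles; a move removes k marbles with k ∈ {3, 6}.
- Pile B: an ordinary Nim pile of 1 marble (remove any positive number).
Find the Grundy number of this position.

Grundy values for pile A (subtraction set {3, 6}):
k:     0  1  2  3  4  5  6  7  8  9 10 11
g(k):  0  0  0  1  1  1  2  2  2  0  0  0
So g(11) = 0.
Pile B is a plain Nim pile of size 1, so its Grundy value is 1.
The value of a disjunctive sum is the nim-sum of the parts.
Combined value = 0 ⊕ 1 = 1.

1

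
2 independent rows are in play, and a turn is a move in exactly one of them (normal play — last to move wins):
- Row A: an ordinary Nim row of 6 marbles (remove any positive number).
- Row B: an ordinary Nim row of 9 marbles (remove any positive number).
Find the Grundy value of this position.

15

Row A is a plain Nim row of size 6, so its Grundy value is 6.
Row B is a plain Nim row of size 9, so its Grundy value is 9.
The value of a disjunctive sum is the nim-sum of the parts.
Combined value = 6 ⊕ 9 = 15.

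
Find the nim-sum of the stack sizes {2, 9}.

11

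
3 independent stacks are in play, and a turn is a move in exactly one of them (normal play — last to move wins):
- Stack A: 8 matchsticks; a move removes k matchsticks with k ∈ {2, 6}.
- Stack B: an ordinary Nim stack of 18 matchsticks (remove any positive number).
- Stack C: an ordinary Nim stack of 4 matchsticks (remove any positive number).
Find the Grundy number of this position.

22

Grundy values for stack A (subtraction set {2, 6}):
g(0) = mex{} = 0
g(1) = mex{} = 0
g(2) = mex{0} = 1
g(3) = mex{0} = 1
g(4) = mex{1} = 0
g(5) = mex{1} = 0
g(6) = mex{0} = 1
g(7) = mex{0} = 1
g(8) = mex{1} = 0
So g(8) = 0.
Stack B is a plain Nim stack of size 18, so its Grundy value is 18.
Stack C is a plain Nim stack of size 4, so its Grundy value is 4.
The value of a disjunctive sum is the nim-sum of the parts.
Combined value = 0 ⊕ 18 ⊕ 4 = 22.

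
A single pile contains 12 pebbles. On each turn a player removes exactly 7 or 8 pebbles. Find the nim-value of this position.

1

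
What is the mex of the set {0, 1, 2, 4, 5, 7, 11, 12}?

3

The values 0, 1, 2 are all present; 3 is the first non-negative integer missing from the set.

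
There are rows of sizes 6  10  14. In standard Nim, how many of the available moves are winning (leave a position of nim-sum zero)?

Compute the nim-sum pairwise:
6 ^ 10 = 12
12 ^ 14 = 2
The overall nim-sum is X = 2. A row of size p has a winning move iff p XOR X < p (reduce it to p XOR X).
  6: 6 XOR 2 = 4 < 6 — winning move (to 4).
  10: 10 XOR 2 = 8 < 10 — winning move (to 8).
  14: 14 XOR 2 = 12 < 14 — winning move (to 12).
That gives 3 winning moves.

3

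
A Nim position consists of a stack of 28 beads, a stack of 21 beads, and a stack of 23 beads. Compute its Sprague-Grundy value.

Write each in binary and XOR column by column:
  11100  (28)
  10101  (21)
  10111  (23)
  -----
  11110  (30)

30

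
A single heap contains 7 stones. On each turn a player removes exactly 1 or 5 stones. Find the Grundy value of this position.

1

Build the Grundy sequence with g(k) = mex{g(k−s) : s ∈ {1, 5}, s ≤ k}:
g(0) = mex{} = 0
g(1) = mex{0} = 1
g(2) = mex{1} = 0
g(3) = mex{0} = 1
g(4) = mex{1} = 0
g(5) = mex{0} = 1
g(6) = mex{1} = 0
g(7) = mex{0} = 1
So g(7) = 1.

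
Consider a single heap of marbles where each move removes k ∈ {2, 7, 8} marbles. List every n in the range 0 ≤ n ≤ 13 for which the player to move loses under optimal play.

0, 1, 4, 5, 10

Build the Grundy sequence with g(k) = mex{g(k−s) : s ∈ {2, 7, 8}, s ≤ k}:
k:     0  1  2  3  4  5  6  7  8  9 10 11 12 13
g(k):  0  0  1  1  0  0  1  1  2  2  0  3  1  2
The P-positions (g = 0) in 0..13 are 0, 1, 4, 5, 10.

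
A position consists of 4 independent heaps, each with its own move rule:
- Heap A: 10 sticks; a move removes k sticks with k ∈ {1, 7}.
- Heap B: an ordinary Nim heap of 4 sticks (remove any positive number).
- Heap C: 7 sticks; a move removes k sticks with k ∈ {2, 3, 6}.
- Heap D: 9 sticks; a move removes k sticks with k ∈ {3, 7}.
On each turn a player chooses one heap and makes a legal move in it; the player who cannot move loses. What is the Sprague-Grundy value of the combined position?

4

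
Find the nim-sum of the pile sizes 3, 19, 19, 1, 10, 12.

Nim-sum: 3 ⊕ 19 ⊕ 19 ⊕ 1 ⊕ 10 ⊕ 12 = 4.

4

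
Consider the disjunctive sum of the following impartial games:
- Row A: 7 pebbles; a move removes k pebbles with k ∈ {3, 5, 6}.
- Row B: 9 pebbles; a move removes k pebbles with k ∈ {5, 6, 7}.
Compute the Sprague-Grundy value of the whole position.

Build the Grundy sequence for row A with g(k) = mex{g(k−s) : s ∈ {3, 5, 6}, s ≤ k}:
k:     0  1  2  3  4  5  6  7
g(k):  0  0  0  1  1  1  2  2
So g(7) = 2.
Build the Grundy sequence for row B with g(k) = mex{g(k−s) : s ∈ {5, 6, 7}, s ≤ k}:
k:     0  1  2  3  4  5  6  7  8  9
g(k):  0  0  0  0  0  1  1  1  1  1
So g(9) = 1.
By the Sprague-Grundy theorem, the Grundy value of a sum of independent games is the XOR of the component values.
Combined value = 2 ⊕ 1 = 3.

3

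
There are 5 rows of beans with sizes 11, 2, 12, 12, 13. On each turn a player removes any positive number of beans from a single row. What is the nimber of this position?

Compute the nim-sum pairwise:
11 XOR 2 = 9
9 XOR 12 = 5
5 XOR 12 = 9
9 XOR 13 = 4

4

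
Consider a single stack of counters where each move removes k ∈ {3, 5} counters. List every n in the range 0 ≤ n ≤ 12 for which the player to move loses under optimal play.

0, 1, 2, 8, 9, 10

Grundy values for subtraction set {3, 5}:
g(0) = mex{} = 0
g(1) = mex{} = 0
g(2) = mex{} = 0
g(3) = mex{0} = 1
g(4) = mex{0} = 1
g(5) = mex{0} = 1
g(6) = mex{0,1} = 2
g(7) = mex{0,1} = 2
g(8) = mex{1} = 0
g(9) = mex{1,2} = 0
g(10) = mex{1,2} = 0
g(11) = mex{0,2} = 1
g(12) = mex{0,2} = 1
The P-positions (g = 0) in 0..12 are 0, 1, 2, 8, 9, 10.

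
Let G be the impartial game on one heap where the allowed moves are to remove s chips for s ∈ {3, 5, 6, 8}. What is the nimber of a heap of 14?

Grundy values for subtraction set {3, 5, 6, 8}:
k:     0  1  2  3  4  5  6  7  8  9 10 11 12 13 14
g(k):  0  0  0  1  1  1  2  2  2  3  3  0  0  0  1
So g(14) = 1.

1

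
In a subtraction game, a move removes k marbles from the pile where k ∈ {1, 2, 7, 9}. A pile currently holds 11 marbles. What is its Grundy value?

0

Build the Grundy sequence with g(k) = mex{g(k−s) : s ∈ {1, 2, 7, 9}, s ≤ k}:
g(0) = mex{} = 0
g(1) = mex{0} = 1
g(2) = mex{0,1} = 2
g(3) = mex{1,2} = 0
g(4) = mex{0,2} = 1
g(5) = mex{0,1} = 2
g(6) = mex{1,2} = 0
g(7) = mex{0,2} = 1
g(8) = mex{0,1} = 2
g(9) = mex{0,1,2} = 3
g(10) = mex{0,1,2,3} = 4
g(11) = mex{1,2,3,4} = 0
So g(11) = 0.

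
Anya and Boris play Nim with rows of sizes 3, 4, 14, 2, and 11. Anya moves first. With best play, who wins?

Compute the nim-sum pairwise:
3 ^ 4 = 7
7 ^ 14 = 9
9 ^ 2 = 11
11 ^ 11 = 0
The nim-sum is 0, so this is a P-position: the player to move is in a losing position under optimal play; Anya is about to move from it and so loses — Boris wins.

Boris wins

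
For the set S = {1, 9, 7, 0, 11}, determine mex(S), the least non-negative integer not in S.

The values 0, 1 are all present; 2 is the first non-negative integer missing from the set.

2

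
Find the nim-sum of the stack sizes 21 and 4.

In binary:
  10101  (21)
  00100  (4)
  -----
  10001  (17)

17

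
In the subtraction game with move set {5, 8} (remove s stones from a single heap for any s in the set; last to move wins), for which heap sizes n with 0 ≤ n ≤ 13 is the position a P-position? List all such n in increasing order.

0, 1, 2, 3, 4, 13

Grundy values for subtraction set {5, 8}:
k:     0  1  2  3  4  5  6  7  8  9 10 11 12 13
g(k):  0  0  0  0  0  1  1  1  1  1  2  2  2  0
The P-positions (g = 0) in 0..13 are 0, 1, 2, 3, 4, 13.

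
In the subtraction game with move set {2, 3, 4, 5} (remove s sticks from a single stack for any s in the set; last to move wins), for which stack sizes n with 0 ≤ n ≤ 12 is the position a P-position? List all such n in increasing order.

0, 1, 7, 8

Grundy values for subtraction set {2, 3, 4, 5}:
k:     0  1  2  3  4  5  6  7  8  9 10 11 12
g(k):  0  0  1  1  2  2  3  0  0  1  1  2  2
The P-positions (g = 0) in 0..12 are 0, 1, 7, 8.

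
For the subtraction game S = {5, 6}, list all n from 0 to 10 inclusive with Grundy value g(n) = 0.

Grundy values for subtraction set {5, 6}:
k:     0  1  2  3  4  5  6  7  8  9 10
g(k):  0  0  0  0  0  1  1  1  1  1  2
The P-positions (g = 0) in 0..10 are 0, 1, 2, 3, 4.

0, 1, 2, 3, 4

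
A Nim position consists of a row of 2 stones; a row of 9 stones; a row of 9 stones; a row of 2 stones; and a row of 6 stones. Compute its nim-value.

6

Write each in binary and XOR column by column:
  0010  (2)
  1001  (9)
  1001  (9)
  0010  (2)
  0110  (6)
  ----
  0110  (6)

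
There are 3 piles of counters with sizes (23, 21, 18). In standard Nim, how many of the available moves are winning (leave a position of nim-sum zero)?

3

Nim-sum: 23 ⊕ 21 ⊕ 18 = 16.
The overall nim-sum is X = 16. A pile of size p has a winning move iff p XOR X < p (reduce it to p XOR X).
  23: 23 XOR 16 = 7 < 23 — winning move (to 7).
  21: 21 XOR 16 = 5 < 21 — winning move (to 5).
  18: 18 XOR 16 = 2 < 18 — winning move (to 2).
That gives 3 winning moves.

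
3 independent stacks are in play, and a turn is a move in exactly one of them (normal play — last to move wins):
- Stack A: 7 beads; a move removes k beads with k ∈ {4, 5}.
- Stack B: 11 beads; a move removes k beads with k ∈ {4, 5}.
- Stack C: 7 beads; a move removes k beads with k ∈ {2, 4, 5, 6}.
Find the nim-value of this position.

2

For stack A, compute g(0), g(1), … with moves {4, 5}:
g(0) = mex{} = 0
g(1) = mex{} = 0
g(2) = mex{} = 0
g(3) = mex{} = 0
g(4) = mex{0} = 1
g(5) = mex{0} = 1
g(6) = mex{0} = 1
g(7) = mex{0} = 1
So g(7) = 1.
For stack B, compute g(0), g(1), … with moves {4, 5}:
k:     0  1  2  3  4  5  6  7  8  9 10 11
g(k):  0  0  0  0  1  1  1  1  2  0  0  0
So g(11) = 0.
Grundy values for stack C (subtraction set {2, 4, 5, 6}):
g(0) = mex{} = 0
g(1) = mex{} = 0
g(2) = mex{0} = 1
g(3) = mex{0} = 1
g(4) = mex{0,1} = 2
g(5) = mex{0,1} = 2
g(6) = mex{0,1,2} = 3
g(7) = mex{0,1,2} = 3
So g(7) = 3.
The value of a disjunctive sum is the nim-sum of the parts.
Combined value = 1 XOR 0 XOR 3 = 2.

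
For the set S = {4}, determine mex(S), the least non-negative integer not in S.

0 is not in the set, so the mex is 0.

0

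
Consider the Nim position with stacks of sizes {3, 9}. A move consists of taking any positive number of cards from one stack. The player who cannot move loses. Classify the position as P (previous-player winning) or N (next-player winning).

N-position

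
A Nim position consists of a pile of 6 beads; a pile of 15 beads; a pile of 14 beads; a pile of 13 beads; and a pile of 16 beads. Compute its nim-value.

Compute the nim-sum pairwise:
6 ^ 15 = 9
9 ^ 14 = 7
7 ^ 13 = 10
10 ^ 16 = 26

26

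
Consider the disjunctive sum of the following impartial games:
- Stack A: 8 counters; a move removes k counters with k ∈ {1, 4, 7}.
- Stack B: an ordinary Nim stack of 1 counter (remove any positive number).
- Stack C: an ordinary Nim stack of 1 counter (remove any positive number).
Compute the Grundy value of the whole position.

0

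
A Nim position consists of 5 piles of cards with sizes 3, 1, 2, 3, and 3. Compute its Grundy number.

Nim-sum: 3 ⊕ 1 ⊕ 2 ⊕ 3 ⊕ 3 = 0.

0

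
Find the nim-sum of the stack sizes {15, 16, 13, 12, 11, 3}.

Nim-sum: 15 ⊕ 16 ⊕ 13 ⊕ 12 ⊕ 11 ⊕ 3 = 22.

22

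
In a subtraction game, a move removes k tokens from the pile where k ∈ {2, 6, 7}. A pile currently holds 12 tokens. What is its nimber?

Grundy values for subtraction set {2, 6, 7}:
g(0) = mex{} = 0
g(1) = mex{} = 0
g(2) = mex{0} = 1
g(3) = mex{0} = 1
g(4) = mex{1} = 0
g(5) = mex{1} = 0
g(6) = mex{0} = 1
g(7) = mex{0} = 1
g(8) = mex{0,1} = 2
g(9) = mex{1} = 0
g(10) = mex{0,1,2} = 3
g(11) = mex{0} = 1
g(12) = mex{0,1,3} = 2
So g(12) = 2.

2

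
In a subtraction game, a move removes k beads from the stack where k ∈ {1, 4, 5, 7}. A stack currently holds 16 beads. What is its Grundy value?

0

Grundy values for subtraction set {1, 4, 5, 7}:
k:     0  1  2  3  4  5  6  7  8  9 10 11 12 13 14 15 16
g(k):  0  1  0  1  2  3  2  3  0  1  0  1  2  3  2  3  0
So g(16) = 0.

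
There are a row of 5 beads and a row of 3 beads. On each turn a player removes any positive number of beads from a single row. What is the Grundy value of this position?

6

Nim-sum: 5 ⊕ 3 = 6.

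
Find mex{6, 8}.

0 is not in the set, so the mex is 0.

0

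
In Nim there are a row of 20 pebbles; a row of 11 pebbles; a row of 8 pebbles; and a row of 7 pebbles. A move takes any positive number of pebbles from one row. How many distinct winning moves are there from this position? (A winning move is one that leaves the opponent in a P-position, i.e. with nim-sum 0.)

1

Nim-sum: 20 XOR 11 XOR 8 XOR 7 = 16.
The overall nim-sum is X = 16. A row of size p has a winning move iff p XOR X < p (reduce it to p XOR X).
  20: 20 XOR 16 = 4 < 20 — winning move (to 4).
  11: 11 XOR 16 = 27 ≥ 11 — no move.
  8: 8 XOR 16 = 24 ≥ 8 — no move.
  7: 7 XOR 16 = 23 ≥ 7 — no move.
That gives 1 winning move.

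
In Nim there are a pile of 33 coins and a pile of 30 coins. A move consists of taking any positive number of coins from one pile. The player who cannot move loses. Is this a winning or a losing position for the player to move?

Nim-sum: 33 ^ 30 = 63.
The nim-sum is 63 ≠ 0, so this is an N-position: the player to move can win.

Winning position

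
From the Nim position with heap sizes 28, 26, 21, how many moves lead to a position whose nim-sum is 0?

3

Nim-sum: 28 XOR 26 XOR 21 = 19.
The overall nim-sum is X = 19. A heap of size p has a winning move iff p XOR X < p (reduce it to p XOR X).
  28: 28 XOR 19 = 15 < 28 — winning move (to 15).
  26: 26 XOR 19 = 9 < 26 — winning move (to 9).
  21: 21 XOR 19 = 6 < 21 — winning move (to 6).
That gives 3 winning moves.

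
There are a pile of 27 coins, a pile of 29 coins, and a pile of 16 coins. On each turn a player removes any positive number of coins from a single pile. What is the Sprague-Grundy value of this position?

Bitwise XOR of the heap sizes:
  11011  (27)
  11101  (29)
  10000  (16)
  -----
  10110  (22)

22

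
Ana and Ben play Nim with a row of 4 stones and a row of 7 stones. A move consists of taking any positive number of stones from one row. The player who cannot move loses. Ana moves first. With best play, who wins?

In binary:
  100  (4)
  111  (7)
  ---
  011  (3)
The nim-sum is 3 ≠ 0, so this is an N-position: the player to move can win; Ana has a winning move.

Ana wins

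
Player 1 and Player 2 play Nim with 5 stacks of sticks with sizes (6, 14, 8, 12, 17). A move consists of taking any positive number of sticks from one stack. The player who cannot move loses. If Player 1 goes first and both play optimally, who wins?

Compute the nim-sum pairwise:
6 ^ 14 = 8
8 ^ 8 = 0
0 ^ 12 = 12
12 ^ 17 = 29
The nim-sum is 29 ≠ 0, so this is an N-position: the player to move can win; Player 1 has a winning move.

Player 1 wins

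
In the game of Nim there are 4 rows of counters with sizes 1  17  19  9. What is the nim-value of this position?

Nim-sum: 1 XOR 17 XOR 19 XOR 9 = 10.

10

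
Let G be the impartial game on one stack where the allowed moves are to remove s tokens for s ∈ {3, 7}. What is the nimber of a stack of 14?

1

Grundy values for subtraction set {3, 7}:
k:     0  1  2  3  4  5  6  7  8  9 10 11 12 13 14
g(k):  0  0  0  1  1  1  0  2  2  1  0  0  0  1  1
So g(14) = 1.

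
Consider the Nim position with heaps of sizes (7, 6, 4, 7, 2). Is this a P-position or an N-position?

P-position

Write each in binary and XOR column by column:
  111  (7)
  110  (6)
  100  (4)
  111  (7)
  010  (2)
  ---
  000  (0)
The nim-sum is 0, so this is a P-position: the player to move is in a losing position under optimal play.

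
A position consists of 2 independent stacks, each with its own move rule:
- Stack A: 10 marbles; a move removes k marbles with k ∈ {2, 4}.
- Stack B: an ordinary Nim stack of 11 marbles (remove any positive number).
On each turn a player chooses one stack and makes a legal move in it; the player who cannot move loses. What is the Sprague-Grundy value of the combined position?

9

Build the Grundy sequence for stack A with g(k) = mex{g(k−s) : s ∈ {2, 4}, s ≤ k}:
k:     0  1  2  3  4  5  6  7  8  9 10
g(k):  0  0  1  1  2  2  0  0  1  1  2
So g(10) = 2.
Stack B is a plain Nim stack of size 11, so its Grundy value is 11.
By the Sprague-Grundy theorem, the Grundy value of a sum of independent games is the XOR of the component values.
Combined value = 2 ⊕ 11 = 9.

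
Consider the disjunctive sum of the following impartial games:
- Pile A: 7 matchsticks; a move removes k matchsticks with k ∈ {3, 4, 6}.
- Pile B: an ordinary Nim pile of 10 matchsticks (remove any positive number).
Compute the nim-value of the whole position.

8

Build the Grundy sequence for pile A with g(k) = mex{g(k−s) : s ∈ {3, 4, 6}, s ≤ k}:
k:     0  1  2  3  4  5  6  7
g(k):  0  0  0  1  1  1  2  2
So g(7) = 2.
Pile B is a plain Nim pile of size 10, so its Grundy value is 10.
By the Sprague-Grundy theorem, the Grundy value of a sum of independent games is the XOR of the component values.
Combined value = 2 XOR 10 = 8.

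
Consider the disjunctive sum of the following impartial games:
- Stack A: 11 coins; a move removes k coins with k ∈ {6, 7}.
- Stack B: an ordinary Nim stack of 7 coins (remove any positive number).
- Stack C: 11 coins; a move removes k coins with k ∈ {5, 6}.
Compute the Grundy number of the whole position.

For stack A, compute g(0), g(1), … with moves {6, 7}:
k:     0  1  2  3  4  5  6  7  8  9 10 11
g(k):  0  0  0  0  0  0  1  1  1  1  1  1
So g(11) = 1.
Stack B is a plain Nim stack of size 7, so its Grundy value is 7.
Grundy values for stack C (subtraction set {5, 6}):
k:     0  1  2  3  4  5  6  7  8  9 10 11
g(k):  0  0  0  0  0  1  1  1  1  1  2  0
So g(11) = 0.
By the Sprague-Grundy theorem, the Grundy value of a sum of independent games is the XOR of the component values.
Combined value = 1 ⊕ 7 ⊕ 0 = 6.

6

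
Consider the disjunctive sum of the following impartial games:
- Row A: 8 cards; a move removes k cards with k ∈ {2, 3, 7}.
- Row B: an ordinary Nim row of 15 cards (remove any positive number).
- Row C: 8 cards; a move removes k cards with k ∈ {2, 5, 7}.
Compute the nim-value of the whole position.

Build the Grundy sequence for row A with g(k) = mex{g(k−s) : s ∈ {2, 3, 7}, s ≤ k}:
k:     0  1  2  3  4  5  6  7  8
g(k):  0  0  1  1  2  0  0  1  1
So g(8) = 1.
Row B is a plain Nim row of size 15, so its Grundy value is 15.
Grundy values for row C (subtraction set {2, 5, 7}):
k:     0  1  2  3  4  5  6  7  8
g(k):  0  0  1  1  0  2  1  3  2
So g(8) = 2.
The value of a disjunctive sum is the nim-sum of the parts.
Combined value = 1 ⊕ 15 ⊕ 2 = 12.

12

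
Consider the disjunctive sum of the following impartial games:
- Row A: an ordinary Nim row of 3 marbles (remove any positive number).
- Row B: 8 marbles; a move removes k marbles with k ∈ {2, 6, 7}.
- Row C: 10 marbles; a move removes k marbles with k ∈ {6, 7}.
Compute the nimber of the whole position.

Row A is a plain Nim row of size 3, so its Grundy value is 3.
For row B, compute g(0), g(1), … with moves {2, 6, 7}:
k:     0  1  2  3  4  5  6  7  8
g(k):  0  0  1  1  0  0  1  1  2
So g(8) = 2.
Build the Grundy sequence for row C with g(k) = mex{g(k−s) : s ∈ {6, 7}, s ≤ k}:
k:     0  1  2  3  4  5  6  7  8  9 10
g(k):  0  0  0  0  0  0  1  1  1  1  1
So g(10) = 1.
The value of a disjunctive sum is the nim-sum of the parts.
Combined value = 3 XOR 2 XOR 1 = 0.

0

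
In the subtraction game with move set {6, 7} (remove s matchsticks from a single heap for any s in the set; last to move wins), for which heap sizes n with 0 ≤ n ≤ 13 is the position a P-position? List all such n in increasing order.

0, 1, 2, 3, 4, 5, 13

Compute g(0), g(1), … for moves {6, 7}:
k:     0  1  2  3  4  5  6  7  8  9 10 11 12 13
g(k):  0  0  0  0  0  0  1  1  1  1  1  1  2  0
The P-positions (g = 0) in 0..13 are 0, 1, 2, 3, 4, 5, 13.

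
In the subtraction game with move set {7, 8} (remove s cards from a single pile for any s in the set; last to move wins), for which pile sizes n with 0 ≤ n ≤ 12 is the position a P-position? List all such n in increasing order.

0, 1, 2, 3, 4, 5, 6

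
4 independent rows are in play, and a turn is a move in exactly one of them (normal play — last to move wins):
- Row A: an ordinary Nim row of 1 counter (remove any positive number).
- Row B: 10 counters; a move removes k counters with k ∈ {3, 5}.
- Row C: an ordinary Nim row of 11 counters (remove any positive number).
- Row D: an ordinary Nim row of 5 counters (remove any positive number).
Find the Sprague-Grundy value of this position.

Row A is a plain Nim row of size 1, so its Grundy value is 1.
Grundy values for row B (subtraction set {3, 5}):
k:     0  1  2  3  4  5  6  7  8  9 10
g(k):  0  0  0  1  1  1  2  2  0  0  0
So g(10) = 0.
Row C is a plain Nim row of size 11, so its Grundy value is 11.
Row D is a plain Nim row of size 5, so its Grundy value is 5.
By the Sprague-Grundy theorem, the Grundy value of a sum of independent games is the XOR of the component values.
Combined value = 1 XOR 0 XOR 11 XOR 5 = 15.

15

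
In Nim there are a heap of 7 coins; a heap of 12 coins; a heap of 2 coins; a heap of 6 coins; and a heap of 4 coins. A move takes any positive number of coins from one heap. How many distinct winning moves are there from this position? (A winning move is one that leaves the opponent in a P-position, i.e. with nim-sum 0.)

1

Write each in binary and XOR column by column:
  0111  (7)
  1100  (12)
  0010  (2)
  0110  (6)
  0100  (4)
  ----
  1011  (11)
The overall nim-sum is X = 11. A heap of size p has a winning move iff p XOR X < p (reduce it to p XOR X).
  7: 7 XOR 11 = 12 ≥ 7 — no move.
  12: 12 XOR 11 = 7 < 12 — winning move (to 7).
  2: 2 XOR 11 = 9 ≥ 2 — no move.
  6: 6 XOR 11 = 13 ≥ 6 — no move.
  4: 4 XOR 11 = 15 ≥ 4 — no move.
That gives 1 winning move.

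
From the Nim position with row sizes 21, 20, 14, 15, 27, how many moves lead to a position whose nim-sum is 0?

Bitwise XOR of the heap sizes:
  10101  (21)
  10100  (20)
  01110  (14)
  01111  (15)
  11011  (27)
  -----
  11011  (27)
The overall nim-sum is X = 27. A row of size p has a winning move iff p XOR X < p (reduce it to p XOR X).
  21: 21 XOR 27 = 14 < 21 — winning move (to 14).
  20: 20 XOR 27 = 15 < 20 — winning move (to 15).
  14: 14 XOR 27 = 21 ≥ 14 — no move.
  15: 15 XOR 27 = 20 ≥ 15 — no move.
  27: 27 XOR 27 = 0 < 27 — winning move (to 0).
That gives 3 winning moves.

3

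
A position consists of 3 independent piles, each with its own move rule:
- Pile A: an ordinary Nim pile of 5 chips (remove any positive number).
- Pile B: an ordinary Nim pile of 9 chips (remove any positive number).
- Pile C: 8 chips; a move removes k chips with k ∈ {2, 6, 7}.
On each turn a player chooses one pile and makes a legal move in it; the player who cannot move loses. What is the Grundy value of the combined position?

14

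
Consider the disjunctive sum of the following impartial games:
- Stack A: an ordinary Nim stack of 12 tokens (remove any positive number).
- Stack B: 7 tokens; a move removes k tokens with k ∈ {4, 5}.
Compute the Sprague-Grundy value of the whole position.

Stack A is a plain Nim stack of size 12, so its Grundy value is 12.
For stack B, compute g(0), g(1), … with moves {4, 5}:
g(0) = mex{} = 0
g(1) = mex{} = 0
g(2) = mex{} = 0
g(3) = mex{} = 0
g(4) = mex{0} = 1
g(5) = mex{0} = 1
g(6) = mex{0} = 1
g(7) = mex{0} = 1
So g(7) = 1.
The value of a disjunctive sum is the nim-sum of the parts.
Combined value = 12 XOR 1 = 13.

13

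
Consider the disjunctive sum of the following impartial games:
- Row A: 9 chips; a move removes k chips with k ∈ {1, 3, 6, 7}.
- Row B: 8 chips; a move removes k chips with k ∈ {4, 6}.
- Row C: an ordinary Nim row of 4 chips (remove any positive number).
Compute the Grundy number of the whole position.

5

For row A, compute g(0), g(1), … with moves {1, 3, 6, 7}:
k:     0  1  2  3  4  5  6  7  8  9
g(k):  0  1  0  1  0  1  2  3  2  3
So g(9) = 3.
For row B, compute g(0), g(1), … with moves {4, 6}:
g(0) = mex{} = 0
g(1) = mex{} = 0
g(2) = mex{} = 0
g(3) = mex{} = 0
g(4) = mex{0} = 1
g(5) = mex{0} = 1
g(6) = mex{0} = 1
g(7) = mex{0} = 1
g(8) = mex{0,1} = 2
So g(8) = 2.
Row C is a plain Nim row of size 4, so its Grundy value is 4.
The value of a disjunctive sum is the nim-sum of the parts.
Combined value = 3 XOR 2 XOR 4 = 5.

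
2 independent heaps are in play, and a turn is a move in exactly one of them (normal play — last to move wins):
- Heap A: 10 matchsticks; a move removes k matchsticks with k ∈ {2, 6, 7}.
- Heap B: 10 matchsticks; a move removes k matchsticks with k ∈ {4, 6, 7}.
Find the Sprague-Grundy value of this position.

1

Build the Grundy sequence for heap A with g(k) = mex{g(k−s) : s ∈ {2, 6, 7}, s ≤ k}:
g(0) = mex{} = 0
g(1) = mex{} = 0
g(2) = mex{0} = 1
g(3) = mex{0} = 1
g(4) = mex{1} = 0
g(5) = mex{1} = 0
g(6) = mex{0} = 1
g(7) = mex{0} = 1
g(8) = mex{0,1} = 2
g(9) = mex{1} = 0
g(10) = mex{0,1,2} = 3
So g(10) = 3.
Build the Grundy sequence for heap B with g(k) = mex{g(k−s) : s ∈ {4, 6, 7}, s ≤ k}:
k:     0  1  2  3  4  5  6  7  8  9 10
g(k):  0  0  0  0  1  1  1  1  2  2  2
So g(10) = 2.
The value of a disjunctive sum is the nim-sum of the parts.
Combined value = 3 XOR 2 = 1.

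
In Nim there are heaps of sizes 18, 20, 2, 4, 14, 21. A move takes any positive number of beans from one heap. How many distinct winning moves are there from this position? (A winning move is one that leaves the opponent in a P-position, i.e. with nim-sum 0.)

Bitwise XOR of the heap sizes:
  10010  (18)
  10100  (20)
  00010  (2)
  00100  (4)
  01110  (14)
  10101  (21)
  -----
  11011  (27)
The overall nim-sum is X = 27. A heap of size p has a winning move iff p XOR X < p (reduce it to p XOR X).
  18: 18 XOR 27 = 9 < 18 — winning move (to 9).
  20: 20 XOR 27 = 15 < 20 — winning move (to 15).
  2: 2 XOR 27 = 25 ≥ 2 — no move.
  4: 4 XOR 27 = 31 ≥ 4 — no move.
  14: 14 XOR 27 = 21 ≥ 14 — no move.
  21: 21 XOR 27 = 14 < 21 — winning move (to 14).
That gives 3 winning moves.

3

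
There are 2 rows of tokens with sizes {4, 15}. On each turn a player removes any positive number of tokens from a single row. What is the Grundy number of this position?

11

Nim-sum: 4 XOR 15 = 11.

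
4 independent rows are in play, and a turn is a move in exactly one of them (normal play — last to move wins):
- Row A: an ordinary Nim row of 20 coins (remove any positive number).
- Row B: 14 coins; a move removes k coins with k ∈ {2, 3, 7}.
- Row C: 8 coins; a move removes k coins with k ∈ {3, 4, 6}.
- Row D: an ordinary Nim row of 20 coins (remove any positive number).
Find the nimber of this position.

Row A is a plain Nim row of size 20, so its Grundy value is 20.
Build the Grundy sequence for row B with g(k) = mex{g(k−s) : s ∈ {2, 3, 7}, s ≤ k}:
k:     0  1  2  3  4  5  6  7  8  9 10 11 12 13 14
g(k):  0  0  1  1  2  0  0  1  1  2  0  0  1  1  2
So g(14) = 2.
Grundy values for row C (subtraction set {3, 4, 6}):
g(0) = mex{} = 0
g(1) = mex{} = 0
g(2) = mex{} = 0
g(3) = mex{0} = 1
g(4) = mex{0} = 1
g(5) = mex{0} = 1
g(6) = mex{0,1} = 2
g(7) = mex{0,1} = 2
g(8) = mex{0,1} = 2
So g(8) = 2.
Row D is a plain Nim row of size 20, so its Grundy value is 20.
The value of a disjunctive sum is the nim-sum of the parts.
Combined value = 20 XOR 2 XOR 2 XOR 20 = 0.

0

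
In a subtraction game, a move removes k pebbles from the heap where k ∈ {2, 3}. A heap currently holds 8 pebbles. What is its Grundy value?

1

Grundy values for subtraction set {2, 3}:
k:     0  1  2  3  4  5  6  7  8
g(k):  0  0  1  1  2  0  0  1  1
So g(8) = 1.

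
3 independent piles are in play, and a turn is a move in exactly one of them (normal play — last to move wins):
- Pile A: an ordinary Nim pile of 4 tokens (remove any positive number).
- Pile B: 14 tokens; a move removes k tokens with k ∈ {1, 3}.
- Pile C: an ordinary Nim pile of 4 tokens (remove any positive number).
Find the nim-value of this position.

0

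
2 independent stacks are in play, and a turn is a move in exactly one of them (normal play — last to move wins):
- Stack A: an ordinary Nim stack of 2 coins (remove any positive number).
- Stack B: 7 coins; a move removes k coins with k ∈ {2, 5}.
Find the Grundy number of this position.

Stack A is a plain Nim stack of size 2, so its Grundy value is 2.
Build the Grundy sequence for stack B with g(k) = mex{g(k−s) : s ∈ {2, 5}, s ≤ k}:
k:     0  1  2  3  4  5  6  7
g(k):  0  0  1  1  0  2  1  0
So g(7) = 0.
By the Sprague-Grundy theorem, the Grundy value of a sum of independent games is the XOR of the component values.
Combined value = 2 XOR 0 = 2.

2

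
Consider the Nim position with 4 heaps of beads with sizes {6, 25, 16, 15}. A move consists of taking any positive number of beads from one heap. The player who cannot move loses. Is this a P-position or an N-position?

P-position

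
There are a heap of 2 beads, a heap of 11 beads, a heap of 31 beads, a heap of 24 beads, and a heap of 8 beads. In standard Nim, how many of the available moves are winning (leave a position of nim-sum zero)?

1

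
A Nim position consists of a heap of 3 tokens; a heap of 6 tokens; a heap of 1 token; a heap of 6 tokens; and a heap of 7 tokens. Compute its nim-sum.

Compute the nim-sum pairwise:
3 ⊕ 6 = 5
5 ⊕ 1 = 4
4 ⊕ 6 = 2
2 ⊕ 7 = 5

5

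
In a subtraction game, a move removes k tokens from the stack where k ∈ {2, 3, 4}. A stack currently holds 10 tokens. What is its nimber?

Compute g(0), g(1), … for moves {2, 3, 4}:
g(0) = mex{} = 0
g(1) = mex{} = 0
g(2) = mex{0} = 1
g(3) = mex{0} = 1
g(4) = mex{0,1} = 2
g(5) = mex{0,1} = 2
g(6) = mex{1,2} = 0
g(7) = mex{1,2} = 0
g(8) = mex{0,2} = 1
g(9) = mex{0,2} = 1
g(10) = mex{0,1} = 2
So g(10) = 2.

2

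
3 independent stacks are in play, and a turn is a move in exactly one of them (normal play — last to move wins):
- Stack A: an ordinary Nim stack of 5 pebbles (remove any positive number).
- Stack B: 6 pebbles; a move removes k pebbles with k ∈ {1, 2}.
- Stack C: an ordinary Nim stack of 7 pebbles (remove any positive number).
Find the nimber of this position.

2

Stack A is a plain Nim stack of size 5, so its Grundy value is 5.
Grundy values for stack B (subtraction set {1, 2}):
g(0) = mex{} = 0
g(1) = mex{0} = 1
g(2) = mex{0,1} = 2
g(3) = mex{1,2} = 0
g(4) = mex{0,2} = 1
g(5) = mex{0,1} = 2
g(6) = mex{1,2} = 0
So g(6) = 0.
Stack C is a plain Nim stack of size 7, so its Grundy value is 7.
By the Sprague-Grundy theorem, the Grundy value of a sum of independent games is the XOR of the component values.
Combined value = 5 ⊕ 0 ⊕ 7 = 2.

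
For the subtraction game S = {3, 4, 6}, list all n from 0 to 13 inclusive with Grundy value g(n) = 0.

0, 1, 2, 9, 10, 11

Build the Grundy sequence with g(k) = mex{g(k−s) : s ∈ {3, 4, 6}, s ≤ k}:
g(0) = mex{} = 0
g(1) = mex{} = 0
g(2) = mex{} = 0
g(3) = mex{0} = 1
g(4) = mex{0} = 1
g(5) = mex{0} = 1
g(6) = mex{0,1} = 2
g(7) = mex{0,1} = 2
g(8) = mex{0,1} = 2
g(9) = mex{1,2} = 0
g(10) = mex{1,2} = 0
g(11) = mex{1,2} = 0
g(12) = mex{0,2} = 1
g(13) = mex{0,2} = 1
The P-positions (g = 0) in 0..13 are 0, 1, 2, 9, 10, 11.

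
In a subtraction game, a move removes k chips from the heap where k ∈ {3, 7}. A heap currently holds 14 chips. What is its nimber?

1

Compute g(0), g(1), … for moves {3, 7}:
g(0) = mex{} = 0
g(1) = mex{} = 0
g(2) = mex{} = 0
g(3) = mex{0} = 1
g(4) = mex{0} = 1
g(5) = mex{0} = 1
g(6) = mex{1} = 0
g(7) = mex{0,1} = 2
g(8) = mex{0,1} = 2
g(9) = mex{0} = 1
g(10) = mex{1,2} = 0
g(11) = mex{1,2} = 0
g(12) = mex{1} = 0
g(13) = mex{0} = 1
g(14) = mex{0,2} = 1
So g(14) = 1.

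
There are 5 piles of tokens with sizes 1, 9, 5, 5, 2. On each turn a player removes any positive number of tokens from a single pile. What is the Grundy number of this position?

In binary:
  0001  (1)
  1001  (9)
  0101  (5)
  0101  (5)
  0010  (2)
  ----
  1010  (10)

10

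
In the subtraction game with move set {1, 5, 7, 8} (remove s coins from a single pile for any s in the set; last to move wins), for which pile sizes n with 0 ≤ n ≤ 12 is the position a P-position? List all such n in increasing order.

0, 2, 4, 6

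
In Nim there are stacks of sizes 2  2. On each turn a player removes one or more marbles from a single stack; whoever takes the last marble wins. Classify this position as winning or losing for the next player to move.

Losing position

In binary:
  10  (2)
  10  (2)
  --
  00  (0)
The nim-sum is 0, so this is a P-position: the player to move is in a losing position under optimal play.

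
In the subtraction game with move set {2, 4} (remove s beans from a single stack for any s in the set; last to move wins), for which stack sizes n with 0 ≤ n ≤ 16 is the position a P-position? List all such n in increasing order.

0, 1, 6, 7, 12, 13

Grundy values for subtraction set {2, 4}:
k:     0  1  2  3  4  5  6  7  8  9 10 11 12 13 14 15 16
g(k):  0  0  1  1  2  2  0  0  1  1  2  2  0  0  1  1  2
The P-positions (g = 0) in 0..16 are 0, 1, 6, 7, 12, 13.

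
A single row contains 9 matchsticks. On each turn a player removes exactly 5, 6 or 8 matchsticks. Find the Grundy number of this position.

1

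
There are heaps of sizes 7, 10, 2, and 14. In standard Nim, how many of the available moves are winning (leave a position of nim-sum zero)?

Nim-sum: 7 XOR 10 XOR 2 XOR 14 = 1.
The overall nim-sum is X = 1. A heap of size p has a winning move iff p XOR X < p (reduce it to p XOR X).
  7: 7 XOR 1 = 6 < 7 — winning move (to 6).
  10: 10 XOR 1 = 11 ≥ 10 — no move.
  2: 2 XOR 1 = 3 ≥ 2 — no move.
  14: 14 XOR 1 = 15 ≥ 14 — no move.
That gives 1 winning move.

1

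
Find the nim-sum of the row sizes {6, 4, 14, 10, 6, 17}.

17

Bitwise XOR of the heap sizes:
  00110  (6)
  00100  (4)
  01110  (14)
  01010  (10)
  00110  (6)
  10001  (17)
  -----
  10001  (17)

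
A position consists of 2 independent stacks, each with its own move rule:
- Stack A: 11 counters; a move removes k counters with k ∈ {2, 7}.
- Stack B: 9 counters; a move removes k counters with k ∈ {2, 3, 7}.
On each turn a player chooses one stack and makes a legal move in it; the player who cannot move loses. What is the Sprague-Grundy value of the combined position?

3

Build the Grundy sequence for stack A with g(k) = mex{g(k−s) : s ∈ {2, 7}, s ≤ k}:
g(0) = mex{} = 0
g(1) = mex{} = 0
g(2) = mex{0} = 1
g(3) = mex{0} = 1
g(4) = mex{1} = 0
g(5) = mex{1} = 0
g(6) = mex{0} = 1
g(7) = mex{0} = 1
g(8) = mex{0,1} = 2
g(9) = mex{1} = 0
g(10) = mex{1,2} = 0
g(11) = mex{0} = 1
So g(11) = 1.
Grundy values for stack B (subtraction set {2, 3, 7}):
g(0) = mex{} = 0
g(1) = mex{} = 0
g(2) = mex{0} = 1
g(3) = mex{0} = 1
g(4) = mex{0,1} = 2
g(5) = mex{1} = 0
g(6) = mex{1,2} = 0
g(7) = mex{0,2} = 1
g(8) = mex{0} = 1
g(9) = mex{0,1} = 2
So g(9) = 2.
By the Sprague-Grundy theorem, the Grundy value of a sum of independent games is the XOR of the component values.
Combined value = 1 ⊕ 2 = 3.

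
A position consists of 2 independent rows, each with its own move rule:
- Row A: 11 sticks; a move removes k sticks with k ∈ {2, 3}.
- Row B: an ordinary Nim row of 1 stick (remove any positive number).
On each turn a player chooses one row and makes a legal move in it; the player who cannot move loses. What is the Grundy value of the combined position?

1

For row A, compute g(0), g(1), … with moves {2, 3}:
g(0) = mex{} = 0
g(1) = mex{} = 0
g(2) = mex{0} = 1
g(3) = mex{0} = 1
g(4) = mex{0,1} = 2
g(5) = mex{1} = 0
g(6) = mex{1,2} = 0
g(7) = mex{0,2} = 1
g(8) = mex{0} = 1
g(9) = mex{0,1} = 2
g(10) = mex{1} = 0
g(11) = mex{1,2} = 0
So g(11) = 0.
Row B is a plain Nim row of size 1, so its Grundy value is 1.
By the Sprague-Grundy theorem, the Grundy value of a sum of independent games is the XOR of the component values.
Combined value = 0 XOR 1 = 1.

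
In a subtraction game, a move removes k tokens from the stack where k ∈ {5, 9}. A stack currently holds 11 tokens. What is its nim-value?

Compute g(0), g(1), … for moves {5, 9}:
k:     0  1  2  3  4  5  6  7  8  9 10 11
g(k):  0  0  0  0  0  1  1  1  1  1  2  2
So g(11) = 2.

2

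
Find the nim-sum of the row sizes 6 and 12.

In binary:
  0110  (6)
  1100  (12)
  ----
  1010  (10)

10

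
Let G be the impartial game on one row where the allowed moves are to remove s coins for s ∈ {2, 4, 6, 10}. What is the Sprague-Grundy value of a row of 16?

Build the Grundy sequence with g(k) = mex{g(k−s) : s ∈ {2, 4, 6, 10}, s ≤ k}:
k:     0  1  2  3  4  5  6  7  8  9 10 11 12 13 14 15 16
g(k):  0  0  1  1  2  2  3  3  0  0  1  1  2  2  3  3  0
So g(16) = 0.

0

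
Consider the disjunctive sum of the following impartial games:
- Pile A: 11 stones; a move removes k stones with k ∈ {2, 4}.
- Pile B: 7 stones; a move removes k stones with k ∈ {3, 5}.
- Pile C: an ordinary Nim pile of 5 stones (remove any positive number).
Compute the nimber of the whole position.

Build the Grundy sequence for pile A with g(k) = mex{g(k−s) : s ∈ {2, 4}, s ≤ k}:
g(0) = mex{} = 0
g(1) = mex{} = 0
g(2) = mex{0} = 1
g(3) = mex{0} = 1
g(4) = mex{0,1} = 2
g(5) = mex{0,1} = 2
g(6) = mex{1,2} = 0
g(7) = mex{1,2} = 0
g(8) = mex{0,2} = 1
g(9) = mex{0,2} = 1
g(10) = mex{0,1} = 2
g(11) = mex{0,1} = 2
So g(11) = 2.
Grundy values for pile B (subtraction set {3, 5}):
k:     0  1  2  3  4  5  6  7
g(k):  0  0  0  1  1  1  2  2
So g(7) = 2.
Pile C is a plain Nim pile of size 5, so its Grundy value is 5.
By the Sprague-Grundy theorem, the Grundy value of a sum of independent games is the XOR of the component values.
Combined value = 2 ⊕ 2 ⊕ 5 = 5.

5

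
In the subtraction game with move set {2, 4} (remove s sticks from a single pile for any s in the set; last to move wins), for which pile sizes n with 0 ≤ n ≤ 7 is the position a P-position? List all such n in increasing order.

Build the Grundy sequence with g(k) = mex{g(k−s) : s ∈ {2, 4}, s ≤ k}:
g(0) = mex{} = 0
g(1) = mex{} = 0
g(2) = mex{0} = 1
g(3) = mex{0} = 1
g(4) = mex{0,1} = 2
g(5) = mex{0,1} = 2
g(6) = mex{1,2} = 0
g(7) = mex{1,2} = 0
The P-positions (g = 0) in 0..7 are 0, 1, 6, 7.

0, 1, 6, 7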